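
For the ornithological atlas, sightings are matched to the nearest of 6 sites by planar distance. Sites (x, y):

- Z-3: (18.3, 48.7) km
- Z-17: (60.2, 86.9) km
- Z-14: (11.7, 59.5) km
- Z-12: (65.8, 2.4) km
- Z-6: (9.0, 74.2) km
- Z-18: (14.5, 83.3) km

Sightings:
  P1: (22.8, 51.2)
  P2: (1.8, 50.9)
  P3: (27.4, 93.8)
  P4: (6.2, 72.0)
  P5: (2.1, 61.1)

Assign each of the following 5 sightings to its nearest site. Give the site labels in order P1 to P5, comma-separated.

P1 → Z-3 (d²=26.50)
P2 → Z-14 (d²=171.97)
P3 → Z-18 (d²=276.66)
P4 → Z-6 (d²=12.68)
P5 → Z-14 (d²=94.72)

Z-3, Z-14, Z-18, Z-6, Z-14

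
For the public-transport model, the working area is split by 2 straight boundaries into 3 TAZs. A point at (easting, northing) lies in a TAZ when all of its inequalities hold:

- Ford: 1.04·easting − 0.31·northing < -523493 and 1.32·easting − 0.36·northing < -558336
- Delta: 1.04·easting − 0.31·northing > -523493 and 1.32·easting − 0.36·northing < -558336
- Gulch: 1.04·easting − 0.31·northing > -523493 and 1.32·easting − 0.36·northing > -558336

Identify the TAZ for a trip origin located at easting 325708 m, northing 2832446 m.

Ford

1.04·325708 − 0.31·2832446 = -539321.940, which is < -523493
1.32·325708 − 0.36·2832446 = -589746.000, which is < -558336
This sign pattern matches Ford.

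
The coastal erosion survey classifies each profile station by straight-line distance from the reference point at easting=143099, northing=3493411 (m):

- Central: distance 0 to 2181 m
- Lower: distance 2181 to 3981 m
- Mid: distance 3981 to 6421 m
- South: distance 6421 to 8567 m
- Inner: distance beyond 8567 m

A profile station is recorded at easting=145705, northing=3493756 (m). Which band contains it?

Lower

Distance = √((145705−143099)² + (3493756−3493411)²) = √(6791236.000 + 119025.000) = 2628.738 m.
2181 ≤ 2628.738 < 3981 → Lower.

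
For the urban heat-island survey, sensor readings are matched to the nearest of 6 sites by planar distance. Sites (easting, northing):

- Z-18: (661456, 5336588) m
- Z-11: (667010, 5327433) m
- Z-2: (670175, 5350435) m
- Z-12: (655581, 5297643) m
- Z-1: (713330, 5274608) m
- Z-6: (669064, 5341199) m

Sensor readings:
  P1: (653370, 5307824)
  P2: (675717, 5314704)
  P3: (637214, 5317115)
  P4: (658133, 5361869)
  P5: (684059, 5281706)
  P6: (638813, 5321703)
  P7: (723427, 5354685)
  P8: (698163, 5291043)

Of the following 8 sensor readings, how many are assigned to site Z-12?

P1 → Z-12
P2 → Z-11
P3 → Z-12
P4 → Z-2
P5 → Z-1
P6 → Z-18
P7 → Z-2
P8 → Z-1
2 of the 8 go to Z-12.

2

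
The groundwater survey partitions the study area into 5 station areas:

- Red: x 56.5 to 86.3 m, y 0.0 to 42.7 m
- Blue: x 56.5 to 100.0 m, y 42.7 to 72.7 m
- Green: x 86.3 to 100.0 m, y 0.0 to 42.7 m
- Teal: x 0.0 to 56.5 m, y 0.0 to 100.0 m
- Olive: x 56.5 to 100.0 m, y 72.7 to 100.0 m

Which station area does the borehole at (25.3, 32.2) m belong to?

The point has x = 25.3 and y = 32.2.
Only Teal satisfies 0.0 ≤ x ≤ 56.5 and 0.0 ≤ y ≤ 100.0.

Teal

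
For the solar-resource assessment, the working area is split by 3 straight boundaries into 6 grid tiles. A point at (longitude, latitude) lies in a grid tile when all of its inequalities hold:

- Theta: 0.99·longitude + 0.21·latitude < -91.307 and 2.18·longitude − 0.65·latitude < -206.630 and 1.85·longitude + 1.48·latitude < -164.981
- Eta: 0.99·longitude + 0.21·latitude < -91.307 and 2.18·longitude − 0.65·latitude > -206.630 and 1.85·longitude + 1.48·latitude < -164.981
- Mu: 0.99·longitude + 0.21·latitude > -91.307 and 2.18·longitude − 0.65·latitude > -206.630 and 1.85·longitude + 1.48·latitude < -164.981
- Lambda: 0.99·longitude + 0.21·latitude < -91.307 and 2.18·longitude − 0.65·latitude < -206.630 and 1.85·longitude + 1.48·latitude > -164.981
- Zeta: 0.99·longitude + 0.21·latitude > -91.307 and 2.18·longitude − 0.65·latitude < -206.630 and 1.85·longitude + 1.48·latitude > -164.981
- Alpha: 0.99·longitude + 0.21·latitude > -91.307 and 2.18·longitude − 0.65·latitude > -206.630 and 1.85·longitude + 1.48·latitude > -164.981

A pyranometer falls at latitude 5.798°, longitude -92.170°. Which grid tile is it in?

Alpha

0.99·-92.170 + 0.21·5.798 = -90.031, which is > -91.307
2.18·-92.170 − 0.65·5.798 = -204.699, which is > -206.630
1.85·-92.170 + 1.48·5.798 = -161.933, which is > -164.981
This sign pattern matches Alpha.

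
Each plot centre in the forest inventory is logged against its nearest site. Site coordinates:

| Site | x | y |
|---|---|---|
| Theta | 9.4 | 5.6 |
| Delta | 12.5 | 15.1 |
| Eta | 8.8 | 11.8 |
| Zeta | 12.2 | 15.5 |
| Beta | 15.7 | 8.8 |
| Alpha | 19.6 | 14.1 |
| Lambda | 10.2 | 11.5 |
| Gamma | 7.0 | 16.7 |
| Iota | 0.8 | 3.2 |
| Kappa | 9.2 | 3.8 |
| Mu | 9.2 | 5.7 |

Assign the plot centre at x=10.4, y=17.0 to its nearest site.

Squared distances to each site:
Theta: 130.960; Delta: 8.020; Eta: 29.600; Zeta: 5.490; Beta: 95.330; Alpha: 93.050; Lambda: 30.290; Gamma: 11.650; Iota: 282.600; Kappa: 175.680; Mu: 129.130.
Minimum at Zeta.

Zeta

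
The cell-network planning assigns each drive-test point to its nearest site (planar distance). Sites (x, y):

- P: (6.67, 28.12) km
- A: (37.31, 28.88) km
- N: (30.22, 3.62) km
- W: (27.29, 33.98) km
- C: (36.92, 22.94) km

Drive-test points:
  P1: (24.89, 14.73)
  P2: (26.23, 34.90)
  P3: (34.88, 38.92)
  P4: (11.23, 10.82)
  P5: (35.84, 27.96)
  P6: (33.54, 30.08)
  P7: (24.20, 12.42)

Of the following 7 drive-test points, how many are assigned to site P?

P1 → N
P2 → W
P3 → W
P4 → P
P5 → A
P6 → A
P7 → N
1 of the 7 goes to P.

1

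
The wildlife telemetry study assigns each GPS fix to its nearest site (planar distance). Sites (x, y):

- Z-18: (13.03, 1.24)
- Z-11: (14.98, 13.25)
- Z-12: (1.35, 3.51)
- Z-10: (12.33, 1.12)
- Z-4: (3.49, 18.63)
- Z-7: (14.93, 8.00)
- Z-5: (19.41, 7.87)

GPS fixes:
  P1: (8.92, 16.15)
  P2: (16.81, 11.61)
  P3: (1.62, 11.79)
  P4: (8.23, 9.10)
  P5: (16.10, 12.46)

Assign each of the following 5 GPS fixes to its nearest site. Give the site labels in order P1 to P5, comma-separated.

P1 → Z-4 (d²=35.64)
P2 → Z-11 (d²=6.04)
P3 → Z-4 (d²=50.28)
P4 → Z-7 (d²=46.10)
P5 → Z-11 (d²=1.88)

Z-4, Z-11, Z-4, Z-7, Z-11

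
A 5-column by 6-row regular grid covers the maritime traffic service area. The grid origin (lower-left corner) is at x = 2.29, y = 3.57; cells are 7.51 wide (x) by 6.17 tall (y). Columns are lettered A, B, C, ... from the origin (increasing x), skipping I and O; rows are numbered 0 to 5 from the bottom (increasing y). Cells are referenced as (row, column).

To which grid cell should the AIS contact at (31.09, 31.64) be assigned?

(4, D)

Column index: ⌊(31.09 − 2.29) / 7.51⌋ = ⌊3.835⌋ = 3 → column D
Row offset from origin: ⌊(31.64 − 3.57) / 6.17⌋ = ⌊4.549⌋ = 4 → row 4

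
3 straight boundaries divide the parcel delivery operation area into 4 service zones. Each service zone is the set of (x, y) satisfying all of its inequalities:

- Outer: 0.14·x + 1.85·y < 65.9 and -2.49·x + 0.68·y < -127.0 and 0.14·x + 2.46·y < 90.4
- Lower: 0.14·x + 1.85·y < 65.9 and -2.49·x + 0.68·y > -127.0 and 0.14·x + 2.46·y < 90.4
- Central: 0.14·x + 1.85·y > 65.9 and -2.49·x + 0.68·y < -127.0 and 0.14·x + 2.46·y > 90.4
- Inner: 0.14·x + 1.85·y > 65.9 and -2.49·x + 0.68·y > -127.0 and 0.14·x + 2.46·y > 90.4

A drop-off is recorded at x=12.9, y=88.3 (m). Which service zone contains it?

0.14·12.9 + 1.85·88.3 = 165.161, which is > 65.9
-2.49·12.9 + 0.68·88.3 = 27.923, which is > -127.0
0.14·12.9 + 2.46·88.3 = 219.024, which is > 90.4
This sign pattern matches Inner.

Inner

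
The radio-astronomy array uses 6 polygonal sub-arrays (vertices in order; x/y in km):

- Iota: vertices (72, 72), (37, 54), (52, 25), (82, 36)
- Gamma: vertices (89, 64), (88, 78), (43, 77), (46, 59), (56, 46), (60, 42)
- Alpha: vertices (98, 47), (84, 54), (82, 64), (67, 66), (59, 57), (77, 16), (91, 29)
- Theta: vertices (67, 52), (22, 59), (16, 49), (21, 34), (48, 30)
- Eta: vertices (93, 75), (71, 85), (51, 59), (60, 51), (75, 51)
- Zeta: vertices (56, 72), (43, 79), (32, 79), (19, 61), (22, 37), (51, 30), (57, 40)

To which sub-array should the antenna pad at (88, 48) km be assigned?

Alpha

Cast a ray rightward from (88, 48). For each polygon, the edges (by vertex number in listed order) whose endpoints lie on opposite sides of y = 48, where each meets that height, and whether that is right or left of the point:
Iota: 2–3 at x≈40.1 (left), 4–1 at x≈78.7 (left) → 0 crossings.
Gamma: 4–5 at x≈54.5 (left), 6–1 at x≈67.9 (left) → 0 crossings.
Alpha: 1–2 at x≈96.0 (right), 5–6 at x≈63.0 (left) → 1 crossing.
Theta: 3–4 at x≈16.3 (left), 5–1 at x≈63.5 (left) → 0 crossings.
Eta: no edge straddles that height → 0 crossings.
Zeta: 4–5 at x≈20.6 (left), 7–1 at x≈56.8 (left) → 0 crossings.
Only Alpha has an odd count, so the point is inside Alpha.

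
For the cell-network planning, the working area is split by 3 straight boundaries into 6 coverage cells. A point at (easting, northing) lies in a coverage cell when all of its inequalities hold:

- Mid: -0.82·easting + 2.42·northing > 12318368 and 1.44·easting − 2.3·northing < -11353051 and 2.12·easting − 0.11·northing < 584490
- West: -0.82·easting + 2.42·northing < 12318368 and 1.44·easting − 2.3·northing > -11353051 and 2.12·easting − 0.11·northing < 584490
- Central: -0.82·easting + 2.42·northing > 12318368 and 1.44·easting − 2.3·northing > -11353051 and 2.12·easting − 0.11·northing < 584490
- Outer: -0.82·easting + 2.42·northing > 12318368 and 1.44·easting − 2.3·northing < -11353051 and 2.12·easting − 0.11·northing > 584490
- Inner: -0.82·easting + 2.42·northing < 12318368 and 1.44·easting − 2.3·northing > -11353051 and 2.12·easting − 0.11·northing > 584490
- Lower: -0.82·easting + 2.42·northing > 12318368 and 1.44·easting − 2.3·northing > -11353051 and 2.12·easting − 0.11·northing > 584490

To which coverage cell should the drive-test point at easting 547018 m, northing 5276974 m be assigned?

-0.82·547018 + 2.42·5276974 = 12321722.320, which is > 12318368
1.44·547018 − 2.3·5276974 = -11349334.280, which is > -11353051
2.12·547018 − 0.11·5276974 = 579211.020, which is < 584490
This sign pattern matches Central.

Central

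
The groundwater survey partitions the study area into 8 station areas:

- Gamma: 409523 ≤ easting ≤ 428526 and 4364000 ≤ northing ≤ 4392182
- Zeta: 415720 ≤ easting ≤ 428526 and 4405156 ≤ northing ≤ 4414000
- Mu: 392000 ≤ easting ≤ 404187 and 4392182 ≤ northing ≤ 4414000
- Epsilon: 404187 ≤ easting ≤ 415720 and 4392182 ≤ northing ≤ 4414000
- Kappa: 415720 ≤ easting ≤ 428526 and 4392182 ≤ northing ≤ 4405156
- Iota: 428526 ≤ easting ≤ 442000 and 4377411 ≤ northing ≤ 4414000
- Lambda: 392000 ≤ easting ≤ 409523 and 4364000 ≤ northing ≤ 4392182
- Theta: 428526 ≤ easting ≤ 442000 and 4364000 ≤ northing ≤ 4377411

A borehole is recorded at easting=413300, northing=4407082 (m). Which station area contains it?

Epsilon

The point has easting = 413300 and northing = 4407082.
Only Epsilon satisfies 404187 ≤ easting ≤ 415720 and 4392182 ≤ northing ≤ 4414000.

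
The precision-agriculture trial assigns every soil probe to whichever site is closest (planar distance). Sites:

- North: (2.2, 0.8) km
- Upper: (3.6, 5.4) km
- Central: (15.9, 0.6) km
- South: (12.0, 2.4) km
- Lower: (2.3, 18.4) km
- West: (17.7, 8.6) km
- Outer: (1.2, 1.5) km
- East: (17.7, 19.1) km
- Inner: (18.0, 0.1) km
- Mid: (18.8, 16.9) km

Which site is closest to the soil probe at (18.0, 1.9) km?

Squared distances to each site:
North: 250.850; Upper: 219.610; Central: 6.100; South: 36.250; Lower: 518.740; West: 44.980; Outer: 282.400; East: 295.930; Inner: 3.240; Mid: 225.640.
Minimum at Inner.

Inner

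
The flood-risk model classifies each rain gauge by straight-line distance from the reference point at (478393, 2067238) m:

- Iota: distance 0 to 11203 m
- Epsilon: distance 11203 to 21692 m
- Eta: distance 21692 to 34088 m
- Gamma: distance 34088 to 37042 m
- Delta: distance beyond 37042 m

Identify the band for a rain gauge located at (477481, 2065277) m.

Iota

Distance = √((477481−478393)² + (2065277−2067238)²) = √(831744.000 + 3845521.000) = 2162.699 m.
0 ≤ 2162.699 < 11203 → Iota.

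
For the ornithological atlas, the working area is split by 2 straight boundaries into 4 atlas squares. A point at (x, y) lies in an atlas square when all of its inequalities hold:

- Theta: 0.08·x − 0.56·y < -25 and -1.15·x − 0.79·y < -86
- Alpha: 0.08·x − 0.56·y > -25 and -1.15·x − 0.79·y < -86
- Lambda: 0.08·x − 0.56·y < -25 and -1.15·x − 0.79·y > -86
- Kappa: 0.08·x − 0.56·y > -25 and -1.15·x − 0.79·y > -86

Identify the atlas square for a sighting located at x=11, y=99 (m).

0.08·11 − 0.56·99 = -54.560, which is < -25
-1.15·11 − 0.79·99 = -90.860, which is < -86
This sign pattern matches Theta.

Theta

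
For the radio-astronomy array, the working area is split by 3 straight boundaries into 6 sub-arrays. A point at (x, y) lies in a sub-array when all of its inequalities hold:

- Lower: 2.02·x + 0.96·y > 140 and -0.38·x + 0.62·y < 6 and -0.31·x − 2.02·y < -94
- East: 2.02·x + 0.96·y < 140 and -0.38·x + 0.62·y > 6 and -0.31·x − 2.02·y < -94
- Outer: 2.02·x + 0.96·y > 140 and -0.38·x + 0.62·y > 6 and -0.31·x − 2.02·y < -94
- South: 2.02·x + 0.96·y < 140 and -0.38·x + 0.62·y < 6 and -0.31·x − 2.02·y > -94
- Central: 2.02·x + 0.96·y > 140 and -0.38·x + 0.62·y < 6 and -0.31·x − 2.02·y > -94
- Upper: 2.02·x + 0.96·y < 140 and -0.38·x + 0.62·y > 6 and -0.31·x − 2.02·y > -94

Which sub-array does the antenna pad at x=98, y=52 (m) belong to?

2.02·98 + 0.96·52 = 247.880, which is > 140
-0.38·98 + 0.62·52 = -5.000, which is < 6
-0.31·98 − 2.02·52 = -135.420, which is < -94
This sign pattern matches Lower.

Lower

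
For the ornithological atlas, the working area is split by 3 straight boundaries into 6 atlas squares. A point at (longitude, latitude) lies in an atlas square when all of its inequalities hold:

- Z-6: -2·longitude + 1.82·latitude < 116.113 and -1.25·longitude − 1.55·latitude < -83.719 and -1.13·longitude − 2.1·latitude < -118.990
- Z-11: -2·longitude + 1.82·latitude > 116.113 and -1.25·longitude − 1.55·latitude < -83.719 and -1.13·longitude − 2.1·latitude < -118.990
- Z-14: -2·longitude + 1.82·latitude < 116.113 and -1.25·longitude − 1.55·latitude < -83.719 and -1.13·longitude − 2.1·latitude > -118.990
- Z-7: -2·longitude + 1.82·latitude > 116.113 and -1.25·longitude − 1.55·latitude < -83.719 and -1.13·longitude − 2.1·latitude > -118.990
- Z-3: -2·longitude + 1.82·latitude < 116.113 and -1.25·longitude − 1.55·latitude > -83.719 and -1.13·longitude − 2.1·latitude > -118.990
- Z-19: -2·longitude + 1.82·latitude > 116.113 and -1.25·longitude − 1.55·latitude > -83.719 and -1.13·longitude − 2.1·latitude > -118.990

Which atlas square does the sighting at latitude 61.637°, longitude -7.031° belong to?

Z-11

-2·-7.031 + 1.82·61.637 = 126.241, which is > 116.113
-1.25·-7.031 − 1.55·61.637 = -86.749, which is < -83.719
-1.13·-7.031 − 2.1·61.637 = -121.493, which is < -118.990
This sign pattern matches Z-11.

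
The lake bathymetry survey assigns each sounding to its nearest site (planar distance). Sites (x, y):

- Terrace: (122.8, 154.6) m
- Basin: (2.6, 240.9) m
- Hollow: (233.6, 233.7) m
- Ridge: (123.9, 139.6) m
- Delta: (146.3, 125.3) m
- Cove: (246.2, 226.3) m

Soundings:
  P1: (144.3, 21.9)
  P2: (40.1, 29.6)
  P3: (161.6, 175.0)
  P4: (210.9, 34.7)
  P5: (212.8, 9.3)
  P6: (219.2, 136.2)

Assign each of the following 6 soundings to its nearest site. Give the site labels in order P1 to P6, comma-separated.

P1 → Delta (d²=10695.56)
P2 → Ridge (d²=19122.44)
P3 → Terrace (d²=1921.60)
P4 → Delta (d²=12381.52)
P5 → Delta (d²=17878.25)
P6 → Delta (d²=5433.22)

Delta, Ridge, Terrace, Delta, Delta, Delta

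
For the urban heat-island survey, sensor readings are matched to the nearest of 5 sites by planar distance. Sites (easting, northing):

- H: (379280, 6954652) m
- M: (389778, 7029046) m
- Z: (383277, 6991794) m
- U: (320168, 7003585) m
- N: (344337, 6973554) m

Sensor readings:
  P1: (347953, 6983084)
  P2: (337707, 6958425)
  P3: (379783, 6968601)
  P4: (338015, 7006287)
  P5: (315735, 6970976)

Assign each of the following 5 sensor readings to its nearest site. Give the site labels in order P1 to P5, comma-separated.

P1 → N (d²=103896356.00)
P2 → N (d²=272843541.00)
P3 → H (d²=194827610.00)
P4 → U (d²=325816213.00)
P5 → N (d²=824720488.00)

N, N, H, U, N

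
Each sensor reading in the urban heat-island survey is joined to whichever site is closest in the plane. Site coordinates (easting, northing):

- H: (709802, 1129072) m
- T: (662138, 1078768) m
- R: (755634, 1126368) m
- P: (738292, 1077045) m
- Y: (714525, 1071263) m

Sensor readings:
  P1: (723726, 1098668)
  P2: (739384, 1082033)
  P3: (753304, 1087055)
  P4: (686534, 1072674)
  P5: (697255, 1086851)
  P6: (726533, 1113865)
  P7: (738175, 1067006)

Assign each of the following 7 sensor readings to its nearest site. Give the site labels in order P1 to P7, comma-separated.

P1 → P (d²=679722485.00)
P2 → P (d²=26072608.00)
P3 → P (d²=325560244.00)
P4 → T (d²=632301652.00)
P5 → Y (d²=541238644.00)
P6 → H (d²=511179210.00)
P7 → P (d²=100795210.00)

P, P, P, T, Y, H, P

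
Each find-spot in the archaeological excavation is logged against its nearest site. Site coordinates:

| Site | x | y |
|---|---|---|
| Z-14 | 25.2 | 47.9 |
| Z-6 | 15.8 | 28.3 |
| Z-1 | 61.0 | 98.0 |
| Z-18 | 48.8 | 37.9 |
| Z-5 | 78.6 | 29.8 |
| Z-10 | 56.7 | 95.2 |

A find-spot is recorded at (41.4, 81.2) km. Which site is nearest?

Z-10

Squared distances to each site:
Z-14: 1371.330; Z-6: 3453.770; Z-1: 666.400; Z-18: 1929.650; Z-5: 4025.800; Z-10: 430.090.
Minimum at Z-10.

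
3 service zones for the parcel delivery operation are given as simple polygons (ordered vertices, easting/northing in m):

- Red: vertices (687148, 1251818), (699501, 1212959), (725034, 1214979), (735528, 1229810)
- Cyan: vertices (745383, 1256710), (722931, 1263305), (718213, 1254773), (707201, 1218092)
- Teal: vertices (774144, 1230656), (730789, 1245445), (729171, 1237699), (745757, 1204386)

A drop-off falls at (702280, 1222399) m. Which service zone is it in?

Red

Cast a ray rightward from (702280, 1222399). For each polygon, the edges (by vertex number in listed order) whose endpoints lie on opposite sides of northing = 1222399, where each meets that height, and whether that is right or left of the point:
Red: 1–2 at easting≈696500.1 (left), 3–4 at easting≈730284.2 (right) → 1 crossing.
Cyan: 3–4 at easting≈708494.0 (right), 4–1 at easting≈711459.4 (right) → 2 crossings.
Teal: 3–4 at easting≈736788.6 (right), 4–1 at easting≈765221.6 (right) → 2 crossings.
Only Red has an odd count, so the point is inside Red.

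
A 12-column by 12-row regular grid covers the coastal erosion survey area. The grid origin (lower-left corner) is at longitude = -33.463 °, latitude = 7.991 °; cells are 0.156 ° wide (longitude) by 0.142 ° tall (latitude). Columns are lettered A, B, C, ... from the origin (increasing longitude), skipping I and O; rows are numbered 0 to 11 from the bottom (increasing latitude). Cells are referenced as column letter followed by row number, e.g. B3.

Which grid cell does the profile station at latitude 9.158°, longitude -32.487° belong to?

G8

Column index: ⌊(-32.487 − -33.463) / 0.156⌋ = ⌊6.256⌋ = 6 → column G
Row offset from origin: ⌊(9.158 − 7.991) / 0.142⌋ = ⌊8.218⌋ = 8 → row 8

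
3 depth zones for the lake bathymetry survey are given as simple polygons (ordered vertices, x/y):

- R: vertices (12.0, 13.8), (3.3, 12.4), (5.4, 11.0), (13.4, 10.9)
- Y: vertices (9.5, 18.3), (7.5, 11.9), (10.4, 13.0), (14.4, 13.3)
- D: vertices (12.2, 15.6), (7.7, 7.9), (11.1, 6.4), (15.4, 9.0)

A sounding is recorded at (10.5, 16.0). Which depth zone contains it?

Y

Cast a ray rightward from (10.5, 16.0). For each polygon, the edges (by vertex number in listed order) whose endpoints lie on opposite sides of y = 16.0, where each meets that height, and whether that is right or left of the point:
R: no edge straddles that height → 0 crossings.
Y: 1–2 at x≈8.78 (left), 4–1 at x≈11.75 (right) → 1 crossing.
D: no edge straddles that height → 0 crossings.
Only Y has an odd count, so the point is inside Y.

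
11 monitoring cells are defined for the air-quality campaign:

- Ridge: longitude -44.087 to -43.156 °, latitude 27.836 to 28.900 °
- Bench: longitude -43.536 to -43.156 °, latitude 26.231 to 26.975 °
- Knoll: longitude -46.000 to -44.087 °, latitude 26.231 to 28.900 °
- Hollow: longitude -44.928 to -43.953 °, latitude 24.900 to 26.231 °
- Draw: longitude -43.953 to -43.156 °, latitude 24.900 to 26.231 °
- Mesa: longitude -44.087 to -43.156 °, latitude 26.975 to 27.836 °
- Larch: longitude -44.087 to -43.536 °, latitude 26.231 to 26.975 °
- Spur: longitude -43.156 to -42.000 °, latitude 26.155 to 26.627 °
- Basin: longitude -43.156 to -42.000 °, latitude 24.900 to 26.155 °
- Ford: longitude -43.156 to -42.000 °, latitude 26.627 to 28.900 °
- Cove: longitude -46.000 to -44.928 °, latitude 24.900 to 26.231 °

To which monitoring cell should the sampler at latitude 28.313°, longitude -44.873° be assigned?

The point has longitude = -44.873 and latitude = 28.313.
Only Knoll satisfies -46.000 ≤ longitude ≤ -44.087 and 26.231 ≤ latitude ≤ 28.900.

Knoll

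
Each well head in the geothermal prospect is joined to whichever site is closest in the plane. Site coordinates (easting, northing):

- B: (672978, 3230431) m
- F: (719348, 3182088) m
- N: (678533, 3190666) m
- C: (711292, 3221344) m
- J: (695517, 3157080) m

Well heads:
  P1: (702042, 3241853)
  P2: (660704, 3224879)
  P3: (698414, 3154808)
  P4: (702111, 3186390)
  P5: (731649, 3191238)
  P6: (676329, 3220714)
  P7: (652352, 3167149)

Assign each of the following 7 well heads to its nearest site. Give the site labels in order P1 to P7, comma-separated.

C, B, J, F, F, B, N

P1 → C (d²=506181581.00)
P2 → B (d²=181475780.00)
P3 → J (d²=13554593.00)
P4 → F (d²=315621373.00)
P5 → F (d²=235037101.00)
P6 → B (d²=105649290.00)
P7 → N (d²=1238494050.00)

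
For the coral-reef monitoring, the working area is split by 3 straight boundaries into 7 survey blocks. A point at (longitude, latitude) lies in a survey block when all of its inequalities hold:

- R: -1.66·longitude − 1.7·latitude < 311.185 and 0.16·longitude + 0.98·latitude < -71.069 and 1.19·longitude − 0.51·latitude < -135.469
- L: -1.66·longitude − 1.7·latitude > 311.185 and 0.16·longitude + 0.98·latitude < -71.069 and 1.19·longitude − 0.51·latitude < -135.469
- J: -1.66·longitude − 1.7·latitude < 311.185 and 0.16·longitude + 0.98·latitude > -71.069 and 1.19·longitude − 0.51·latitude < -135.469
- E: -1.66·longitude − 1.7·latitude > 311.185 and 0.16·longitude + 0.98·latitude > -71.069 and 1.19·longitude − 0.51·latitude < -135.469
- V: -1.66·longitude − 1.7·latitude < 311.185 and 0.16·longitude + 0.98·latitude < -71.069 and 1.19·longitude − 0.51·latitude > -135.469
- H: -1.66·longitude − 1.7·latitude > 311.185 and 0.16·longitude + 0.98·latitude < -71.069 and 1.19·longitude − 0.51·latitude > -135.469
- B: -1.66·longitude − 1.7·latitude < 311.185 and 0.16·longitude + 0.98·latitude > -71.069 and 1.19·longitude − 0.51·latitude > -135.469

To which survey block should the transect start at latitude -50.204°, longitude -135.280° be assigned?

-1.66·-135.280 − 1.7·-50.204 = 309.912, which is < 311.185
0.16·-135.280 + 0.98·-50.204 = -70.845, which is > -71.069
1.19·-135.280 − 0.51·-50.204 = -135.379, which is > -135.469
This sign pattern matches B.

B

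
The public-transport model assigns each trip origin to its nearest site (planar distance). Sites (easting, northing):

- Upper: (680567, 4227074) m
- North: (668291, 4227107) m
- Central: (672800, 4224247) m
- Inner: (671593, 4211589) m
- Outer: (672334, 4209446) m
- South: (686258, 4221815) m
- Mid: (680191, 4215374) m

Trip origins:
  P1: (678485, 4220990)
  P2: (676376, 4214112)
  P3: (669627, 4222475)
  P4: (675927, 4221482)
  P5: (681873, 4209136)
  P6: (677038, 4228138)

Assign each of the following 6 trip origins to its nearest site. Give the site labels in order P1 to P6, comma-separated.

Mid, Mid, Central, Central, Mid, Upper

P1 → Mid (d²=34449892.00)
P2 → Mid (d²=16146869.00)
P3 → Central (d²=13207913.00)
P4 → Central (d²=17423354.00)
P5 → Mid (d²=41741768.00)
P6 → Upper (d²=13585937.00)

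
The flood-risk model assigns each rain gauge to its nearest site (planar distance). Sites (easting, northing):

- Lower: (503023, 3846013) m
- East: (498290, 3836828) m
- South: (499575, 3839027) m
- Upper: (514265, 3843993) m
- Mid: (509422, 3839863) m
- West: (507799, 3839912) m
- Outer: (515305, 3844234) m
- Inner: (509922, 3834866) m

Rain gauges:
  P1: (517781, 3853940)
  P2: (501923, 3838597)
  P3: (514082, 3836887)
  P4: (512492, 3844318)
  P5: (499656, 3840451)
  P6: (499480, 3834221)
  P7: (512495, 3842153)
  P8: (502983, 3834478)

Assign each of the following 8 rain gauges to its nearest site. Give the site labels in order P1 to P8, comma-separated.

P1 → Outer (d²=100337012.00)
P2 → South (d²=5698004.00)
P3 → Inner (d²=21390041.00)
P4 → Upper (d²=3249154.00)
P5 → South (d²=2034337.00)
P6 → East (d²=8212549.00)
P7 → Upper (d²=6518500.00)
P8 → East (d²=27546749.00)

Outer, South, Inner, Upper, South, East, Upper, East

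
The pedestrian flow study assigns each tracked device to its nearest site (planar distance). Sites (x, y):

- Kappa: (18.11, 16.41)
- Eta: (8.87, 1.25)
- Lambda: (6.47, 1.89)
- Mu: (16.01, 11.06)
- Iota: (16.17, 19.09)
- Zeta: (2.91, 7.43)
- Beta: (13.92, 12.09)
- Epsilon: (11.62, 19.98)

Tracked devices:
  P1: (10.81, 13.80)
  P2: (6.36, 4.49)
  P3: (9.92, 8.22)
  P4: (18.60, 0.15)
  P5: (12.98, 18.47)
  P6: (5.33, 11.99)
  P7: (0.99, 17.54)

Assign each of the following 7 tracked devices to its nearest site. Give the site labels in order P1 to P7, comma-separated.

Beta, Lambda, Beta, Eta, Epsilon, Zeta, Zeta

P1 → Beta (d²=12.60)
P2 → Lambda (d²=6.77)
P3 → Beta (d²=30.98)
P4 → Eta (d²=95.88)
P5 → Epsilon (d²=4.13)
P6 → Zeta (d²=26.65)
P7 → Zeta (d²=105.90)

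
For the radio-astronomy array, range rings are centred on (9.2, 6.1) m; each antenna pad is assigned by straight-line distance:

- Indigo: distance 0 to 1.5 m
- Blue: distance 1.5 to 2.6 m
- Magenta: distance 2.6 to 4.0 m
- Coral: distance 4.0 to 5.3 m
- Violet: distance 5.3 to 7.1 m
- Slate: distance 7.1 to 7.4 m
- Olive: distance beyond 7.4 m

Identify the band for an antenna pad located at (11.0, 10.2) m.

Coral

Distance = √((11.0−9.2)² + (10.2−6.1)²) = √(3.240 + 16.810) = 4.478 m.
4.0 ≤ 4.478 < 5.3 → Coral.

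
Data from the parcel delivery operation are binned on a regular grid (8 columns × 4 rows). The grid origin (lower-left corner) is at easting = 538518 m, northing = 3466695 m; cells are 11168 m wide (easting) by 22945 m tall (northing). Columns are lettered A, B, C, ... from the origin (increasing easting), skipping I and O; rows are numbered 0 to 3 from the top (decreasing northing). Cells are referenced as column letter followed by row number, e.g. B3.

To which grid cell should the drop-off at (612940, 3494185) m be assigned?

Column index: ⌊(612940 − 538518) / 11168⌋ = ⌊6.664⌋ = 6 → column G
Row offset from origin: ⌊(3494185 − 3466695) / 22945⌋ = ⌊1.198⌋ = 1 → row 2 (counted from top)

G2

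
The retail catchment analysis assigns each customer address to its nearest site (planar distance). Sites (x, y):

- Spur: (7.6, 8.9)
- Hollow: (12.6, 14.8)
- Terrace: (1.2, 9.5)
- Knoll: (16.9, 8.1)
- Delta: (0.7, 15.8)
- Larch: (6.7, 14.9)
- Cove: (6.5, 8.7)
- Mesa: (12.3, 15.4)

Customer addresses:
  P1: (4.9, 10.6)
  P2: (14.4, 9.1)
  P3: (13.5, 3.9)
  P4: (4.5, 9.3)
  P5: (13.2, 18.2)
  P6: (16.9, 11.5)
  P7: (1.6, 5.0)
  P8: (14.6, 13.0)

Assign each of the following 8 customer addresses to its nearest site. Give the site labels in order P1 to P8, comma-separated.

Cove, Knoll, Knoll, Cove, Mesa, Knoll, Terrace, Hollow

P1 → Cove (d²=6.17)
P2 → Knoll (d²=7.25)
P3 → Knoll (d²=29.20)
P4 → Cove (d²=4.36)
P5 → Mesa (d²=8.65)
P6 → Knoll (d²=11.56)
P7 → Terrace (d²=20.41)
P8 → Hollow (d²=7.24)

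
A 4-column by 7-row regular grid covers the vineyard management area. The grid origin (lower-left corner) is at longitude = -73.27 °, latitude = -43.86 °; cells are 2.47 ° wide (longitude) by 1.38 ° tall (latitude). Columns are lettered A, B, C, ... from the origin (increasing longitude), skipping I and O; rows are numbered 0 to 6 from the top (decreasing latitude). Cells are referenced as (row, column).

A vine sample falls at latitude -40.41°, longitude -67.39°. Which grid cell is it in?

Column index: ⌊(-67.39 − -73.27) / 2.47⌋ = ⌊2.381⌋ = 2 → column C
Row offset from origin: ⌊(-40.41 − -43.86) / 1.38⌋ = ⌊2.500⌋ = 2 → row 4 (counted from top)

(4, C)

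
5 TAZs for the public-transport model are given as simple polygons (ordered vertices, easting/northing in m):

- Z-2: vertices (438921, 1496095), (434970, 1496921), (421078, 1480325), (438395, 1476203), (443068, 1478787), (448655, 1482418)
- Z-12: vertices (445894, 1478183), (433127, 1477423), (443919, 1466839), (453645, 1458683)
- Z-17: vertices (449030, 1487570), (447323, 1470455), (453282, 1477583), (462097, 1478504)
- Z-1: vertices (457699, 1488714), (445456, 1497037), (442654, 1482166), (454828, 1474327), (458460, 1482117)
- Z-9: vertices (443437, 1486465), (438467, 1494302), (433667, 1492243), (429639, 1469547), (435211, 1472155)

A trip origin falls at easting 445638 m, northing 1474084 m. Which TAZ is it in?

Cast a ray rightward from (445638, 1474084). For each polygon, the edges (by vertex number in listed order) whose endpoints lie on opposite sides of northing = 1474084, where each meets that height, and whether that is right or left of the point:
Z-2: no edge straddles that height → 0 crossings.
Z-12: 2–3 at easting≈436531.6 (left), 4–1 at easting≈447523.3 (right) → 1 crossing.
Z-17: 1–2 at easting≈447684.9 (right), 2–3 at easting≈450356.8 (right) → 2 crossings.
Z-1: no edge straddles that height → 0 crossings.
Z-9: 3–4 at easting≈430444.2 (left), 5–1 at easting≈436319.9 (left) → 0 crossings.
Only Z-12 has an odd count, so the point is inside Z-12.

Z-12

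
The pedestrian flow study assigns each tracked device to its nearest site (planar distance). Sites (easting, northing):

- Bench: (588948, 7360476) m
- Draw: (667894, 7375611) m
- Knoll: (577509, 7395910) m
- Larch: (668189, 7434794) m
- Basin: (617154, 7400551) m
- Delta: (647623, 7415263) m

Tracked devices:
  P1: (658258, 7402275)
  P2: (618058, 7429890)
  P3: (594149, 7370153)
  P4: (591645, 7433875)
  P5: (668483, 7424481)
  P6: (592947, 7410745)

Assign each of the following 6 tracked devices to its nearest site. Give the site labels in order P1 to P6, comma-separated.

P1 → Delta (d²=281791369.00)
P2 → Basin (d²=861594137.00)
P3 → Bench (d²=120694730.00)
P4 → Knoll (d²=1641167721.00)
P5 → Larch (d²=106444405.00)
P6 → Knoll (d²=458409069.00)

Delta, Basin, Bench, Knoll, Larch, Knoll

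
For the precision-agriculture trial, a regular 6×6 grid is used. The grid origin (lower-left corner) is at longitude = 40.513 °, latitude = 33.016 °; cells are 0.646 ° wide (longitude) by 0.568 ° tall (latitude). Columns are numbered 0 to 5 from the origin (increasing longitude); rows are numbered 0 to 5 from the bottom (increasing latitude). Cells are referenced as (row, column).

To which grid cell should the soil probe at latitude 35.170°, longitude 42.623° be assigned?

(3, 3)

Column index: ⌊(42.623 − 40.513) / 0.646⌋ = ⌊3.266⌋ = 3
Row offset from origin: ⌊(35.170 − 33.016) / 0.568⌋ = ⌊3.792⌋ = 3 → row 3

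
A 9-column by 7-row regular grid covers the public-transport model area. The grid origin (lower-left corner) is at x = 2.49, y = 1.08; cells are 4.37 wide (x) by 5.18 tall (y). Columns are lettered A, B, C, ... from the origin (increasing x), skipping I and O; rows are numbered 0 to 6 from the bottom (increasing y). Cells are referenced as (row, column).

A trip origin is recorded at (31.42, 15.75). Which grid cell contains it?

Column index: ⌊(31.42 − 2.49) / 4.37⌋ = ⌊6.620⌋ = 6 → column G
Row offset from origin: ⌊(15.75 − 1.08) / 5.18⌋ = ⌊2.832⌋ = 2 → row 2

(2, G)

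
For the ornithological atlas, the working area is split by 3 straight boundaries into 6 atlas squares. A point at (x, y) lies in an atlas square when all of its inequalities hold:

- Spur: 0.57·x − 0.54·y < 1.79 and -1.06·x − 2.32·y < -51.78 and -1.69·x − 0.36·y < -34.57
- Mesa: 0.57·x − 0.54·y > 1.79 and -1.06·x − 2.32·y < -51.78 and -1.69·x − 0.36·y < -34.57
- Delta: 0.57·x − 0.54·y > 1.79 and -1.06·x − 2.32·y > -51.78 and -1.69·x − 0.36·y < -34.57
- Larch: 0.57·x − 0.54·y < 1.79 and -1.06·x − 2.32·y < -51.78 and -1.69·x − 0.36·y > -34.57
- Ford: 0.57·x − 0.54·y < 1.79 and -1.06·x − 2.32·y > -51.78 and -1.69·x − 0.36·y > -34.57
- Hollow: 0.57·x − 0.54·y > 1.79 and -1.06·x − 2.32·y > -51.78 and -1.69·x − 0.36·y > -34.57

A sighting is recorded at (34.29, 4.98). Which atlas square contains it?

0.57·34.29 − 0.54·4.98 = 16.856, which is > 1.79
-1.06·34.29 − 2.32·4.98 = -47.901, which is > -51.78
-1.69·34.29 − 0.36·4.98 = -59.743, which is < -34.57
This sign pattern matches Delta.

Delta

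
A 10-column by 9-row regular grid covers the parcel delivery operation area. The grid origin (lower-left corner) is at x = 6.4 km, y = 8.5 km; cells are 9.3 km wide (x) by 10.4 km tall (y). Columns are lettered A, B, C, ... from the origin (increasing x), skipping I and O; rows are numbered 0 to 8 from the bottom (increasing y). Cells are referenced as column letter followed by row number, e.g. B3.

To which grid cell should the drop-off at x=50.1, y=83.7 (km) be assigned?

Column index: ⌊(50.1 − 6.4) / 9.3⌋ = ⌊4.699⌋ = 4 → column E
Row offset from origin: ⌊(83.7 − 8.5) / 10.4⌋ = ⌊7.231⌋ = 7 → row 7

E7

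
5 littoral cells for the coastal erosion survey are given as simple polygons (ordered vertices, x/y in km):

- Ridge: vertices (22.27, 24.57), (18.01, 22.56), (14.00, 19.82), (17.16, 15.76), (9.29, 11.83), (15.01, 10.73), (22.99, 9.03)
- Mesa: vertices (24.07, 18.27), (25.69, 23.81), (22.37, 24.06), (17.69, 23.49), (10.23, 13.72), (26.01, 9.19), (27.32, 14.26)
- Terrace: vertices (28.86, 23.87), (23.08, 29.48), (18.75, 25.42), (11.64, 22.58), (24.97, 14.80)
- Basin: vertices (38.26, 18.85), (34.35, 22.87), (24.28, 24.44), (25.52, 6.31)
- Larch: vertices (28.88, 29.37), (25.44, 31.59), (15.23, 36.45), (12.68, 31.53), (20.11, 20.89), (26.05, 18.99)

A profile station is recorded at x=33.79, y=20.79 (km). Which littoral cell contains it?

Cast a ray rightward from (33.79, 20.79). For each polygon, the edges (by vertex number in listed order) whose endpoints lie on opposite sides of y = 20.79, where each meets that height, and whether that is right or left of the point:
Ridge: 2–3 at x≈15.420 (left), 7–1 at x≈22.445 (left) → 0 crossings.
Mesa: 1–2 at x≈24.807 (left), 4–5 at x≈15.628 (left) → 0 crossings.
Terrace: 4–5 at x≈14.707 (left), 5–1 at x≈27.539 (left) → 0 crossings.
Basin: 1–2 at x≈36.373 (right), 3–4 at x≈24.530 (left) → 1 crossing.
Larch: 5–6 at x≈20.423 (left), 6–1 at x≈26.541 (left) → 0 crossings.
Only Basin has an odd count, so the point is inside Basin.

Basin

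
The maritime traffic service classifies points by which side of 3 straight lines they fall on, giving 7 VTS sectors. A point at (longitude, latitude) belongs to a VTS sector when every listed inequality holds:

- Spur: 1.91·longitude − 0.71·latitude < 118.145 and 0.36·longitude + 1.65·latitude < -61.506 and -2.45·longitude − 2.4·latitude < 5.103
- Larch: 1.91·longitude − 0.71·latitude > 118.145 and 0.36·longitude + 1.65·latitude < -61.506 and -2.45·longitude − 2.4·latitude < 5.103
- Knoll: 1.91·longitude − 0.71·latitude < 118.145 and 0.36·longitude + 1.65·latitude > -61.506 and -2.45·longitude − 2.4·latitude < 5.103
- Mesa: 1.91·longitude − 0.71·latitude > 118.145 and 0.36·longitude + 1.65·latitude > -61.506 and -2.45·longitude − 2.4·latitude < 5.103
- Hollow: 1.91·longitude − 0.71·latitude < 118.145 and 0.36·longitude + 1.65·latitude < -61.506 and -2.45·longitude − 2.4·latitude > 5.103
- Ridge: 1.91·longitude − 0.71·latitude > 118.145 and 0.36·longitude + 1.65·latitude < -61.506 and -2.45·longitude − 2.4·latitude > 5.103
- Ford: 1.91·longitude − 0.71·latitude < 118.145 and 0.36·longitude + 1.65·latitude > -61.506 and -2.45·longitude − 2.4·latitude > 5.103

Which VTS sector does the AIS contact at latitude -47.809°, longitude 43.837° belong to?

Hollow

1.91·43.837 − 0.71·-47.809 = 117.673, which is < 118.145
0.36·43.837 + 1.65·-47.809 = -63.104, which is < -61.506
-2.45·43.837 − 2.4·-47.809 = 7.341, which is > 5.103
This sign pattern matches Hollow.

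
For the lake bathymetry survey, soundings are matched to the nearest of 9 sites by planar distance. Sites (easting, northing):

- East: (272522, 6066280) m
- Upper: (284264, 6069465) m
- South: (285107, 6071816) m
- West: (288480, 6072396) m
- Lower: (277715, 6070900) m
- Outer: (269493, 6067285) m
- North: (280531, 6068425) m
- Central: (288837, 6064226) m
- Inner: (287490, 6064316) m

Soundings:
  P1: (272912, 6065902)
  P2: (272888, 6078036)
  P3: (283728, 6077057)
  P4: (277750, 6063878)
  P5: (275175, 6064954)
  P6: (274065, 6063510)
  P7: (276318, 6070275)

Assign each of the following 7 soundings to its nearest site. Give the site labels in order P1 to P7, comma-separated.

P1 → East (d²=294984.00)
P2 → Lower (d²=74222425.00)
P3 → South (d²=29369722.00)
P4 → North (d²=28409170.00)
P5 → East (d²=8796685.00)
P6 → East (d²=10053749.00)
P7 → Lower (d²=2342234.00)

East, Lower, South, North, East, East, Lower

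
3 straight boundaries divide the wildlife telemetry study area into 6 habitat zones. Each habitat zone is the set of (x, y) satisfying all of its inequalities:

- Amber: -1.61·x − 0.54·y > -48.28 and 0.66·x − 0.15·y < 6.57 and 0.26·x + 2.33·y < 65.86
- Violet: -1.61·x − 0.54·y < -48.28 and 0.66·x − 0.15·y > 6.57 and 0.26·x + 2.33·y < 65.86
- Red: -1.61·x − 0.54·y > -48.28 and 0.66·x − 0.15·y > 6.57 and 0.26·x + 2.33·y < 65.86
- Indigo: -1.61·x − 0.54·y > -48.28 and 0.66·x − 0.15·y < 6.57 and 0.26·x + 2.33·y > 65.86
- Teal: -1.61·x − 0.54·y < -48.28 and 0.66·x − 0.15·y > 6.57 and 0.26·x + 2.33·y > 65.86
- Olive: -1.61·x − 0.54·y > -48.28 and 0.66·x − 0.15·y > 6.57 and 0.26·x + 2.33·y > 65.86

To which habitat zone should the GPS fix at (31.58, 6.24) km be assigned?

-1.61·31.58 − 0.54·6.24 = -54.213, which is < -48.28
0.66·31.58 − 0.15·6.24 = 19.907, which is > 6.57
0.26·31.58 + 2.33·6.24 = 22.750, which is < 65.86
This sign pattern matches Violet.

Violet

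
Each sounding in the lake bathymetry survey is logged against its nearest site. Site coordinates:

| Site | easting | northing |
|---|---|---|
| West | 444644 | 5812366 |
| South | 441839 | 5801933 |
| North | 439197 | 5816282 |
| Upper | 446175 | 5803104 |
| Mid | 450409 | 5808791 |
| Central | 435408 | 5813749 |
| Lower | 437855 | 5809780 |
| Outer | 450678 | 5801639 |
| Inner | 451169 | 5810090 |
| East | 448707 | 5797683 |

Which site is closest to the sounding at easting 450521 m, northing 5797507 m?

East

Squared distances to each site:
West: 255329010.000; South: 94966600.000; North: 480733601.000; Upper: 50214125.000; Mid: 127341200.000; Central: 492205333.000; Lower: 311054085.000; Outer: 17098073.000; Inner: 158751793.000; East: 3321572.000.
Minimum at East.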